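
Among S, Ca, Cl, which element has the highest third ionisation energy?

Ca

After 2 electrons have been removed, what remains? S²⁺ still has 4 valence electrons; Ca²⁺ is the bare [Ar] core; Cl²⁺ still has 5 valence electrons.
Pulling an electron out of a noble-gas core costs far more than removing a remaining valence electron, so Ca sits at the high end of IE_3.
Valence configurations: S²⁺ [Ne]3s²3p², Cl²⁺ [Ne]3s²3p³.
Tabulated IE_3 (kJ/mol): S 3357, Ca 4912, Cl 3822.
Overall IE_3 order: S < Cl < Ca.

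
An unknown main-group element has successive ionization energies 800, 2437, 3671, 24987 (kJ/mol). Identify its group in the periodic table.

Group 13

Look for the largest jump between consecutive ionization energies: IE4/IE3 ≈ 6.8, far larger than any earlier ratio.
That jump marks the point where a core electron is being removed. So the atom has 3 valence electrons.
A main-group element with 3 valence electrons is in group 13.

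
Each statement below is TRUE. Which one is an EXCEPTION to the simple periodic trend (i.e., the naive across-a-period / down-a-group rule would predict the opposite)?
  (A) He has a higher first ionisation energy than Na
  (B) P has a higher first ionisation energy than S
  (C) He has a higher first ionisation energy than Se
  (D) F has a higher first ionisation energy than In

(B)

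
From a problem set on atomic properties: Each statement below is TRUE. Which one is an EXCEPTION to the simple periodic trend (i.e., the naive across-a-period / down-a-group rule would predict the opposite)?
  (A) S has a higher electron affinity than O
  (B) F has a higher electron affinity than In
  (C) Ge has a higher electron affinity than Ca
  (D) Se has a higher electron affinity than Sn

(A)

The general trend: electron affinity increases across a period and decreases down a group.
(A) S (period 3, group 16) vs O (period 2, group 16): the stated order contradicts the simple trend.
(B) F (period 2, group 17) vs In (period 5, group 13): the stated order agrees with the simple trend.
(C) Ge (period 4, group 14) vs Ca (period 4, group 2): the stated order agrees with the simple trend.
(D) Se (period 4, group 16) vs Sn (period 5, group 14): the stated order agrees with the simple trend.
The exception is (A): the compact 2p subshell of O repels the added electron more than S's larger 3p does.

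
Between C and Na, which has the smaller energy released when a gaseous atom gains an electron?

Na

C is in period 2, group 14; Na is in period 3, group 1.
Atoms with high Z_eff and room in the valence shell (especially the halogens) have the most exothermic electron affinities.
Here both period and group differ, so the two effects have to be weighed against each other.
C > Na: relative to Na, both the across-period and down-group shifts push C's electron affinity up.
Approximate values (kJ/mol): C 122, Na 53.
So Na has the smaller energy released when a gaseous atom gains an electron (Na < C).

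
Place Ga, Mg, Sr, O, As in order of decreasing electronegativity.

Electronegativity increases across a period and decreases down a group, tracking effective nuclear charge and atomic size.
Neither a single period nor a single group — weigh both effects.
Mg > Sr: they share group 2; the group trend gives Mg the larger value.
Ga > Mg: the two effects oppose for this pair; the across-period effect wins (1.81 vs 1.31).
As > Ga: As lies to the right of Ga in period 4, so the across-period effect alone puts As higher.
O > As: both effects reinforce here, so O is clearly the higher of the two.
Approximate values (Pauling): O 3.44, Mg 1.31, Ga 1.81, As 2.18, Sr 0.95.
So from highest to lowest: O > As > Ga > Mg > Sr.

O > As > Ga > Mg > Sr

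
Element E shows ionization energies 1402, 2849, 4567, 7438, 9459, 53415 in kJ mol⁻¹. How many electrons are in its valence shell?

Look for the largest jump between consecutive ionization energies: IE6/IE5 ≈ 5.6, far larger than any earlier ratio.
That jump marks the point where a core electron is being removed. So the atom has 5 valence electrons.

5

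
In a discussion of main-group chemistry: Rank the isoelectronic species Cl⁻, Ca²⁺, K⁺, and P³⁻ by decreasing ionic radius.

P³⁻, Cl⁻, K⁺, Ca²⁺

All of these have 18 electrons, so size is governed by nuclear charge alone: the more protons, the stronger the pull on the same electron cloud, and the smaller the ion.
Nuclear charges: Ca²⁺ (Z=20), K⁺ (Z=19), Cl⁻ (Z=17), P³⁻ (Z=15).
Largest to smallest: P³⁻ > Cl⁻ > K⁺ > Ca²⁺.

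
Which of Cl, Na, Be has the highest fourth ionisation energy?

The fourth ionization energy removes an electron from the +3 ion. For each element: Cl³⁺ still has 4 valence electrons; Na³⁺ is already 2 electrons into the core; Be³⁺ is already 1 electron into the core.
Pulling an electron out of a noble-gas core costs far more than removing a remaining valence electron, so Na and Be sit at the high end of IE_4.
The numbers (kJ/mol): Cl 5159, Na 9543, Be 21007.
Putting it together, IE_4: Cl < Na < Be.

Be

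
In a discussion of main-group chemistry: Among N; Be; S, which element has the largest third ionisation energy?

Consider each +2 ion: N²⁺ still has 3 valence electrons; Be²⁺ is the bare [He] core; S²⁺ still has 4 valence electrons.
Pulling an electron out of a noble-gas core costs far more than removing a remaining valence electron, so Be sits at the high end of IE_3.
Valence configurations: N²⁺ [He]2s²2p¹, S²⁺ [Ne]3s²3p².
The numbers (kJ/mol): N 4578, Be 14849, S 3357.
Overall IE_3 order: S < N < Be.

Be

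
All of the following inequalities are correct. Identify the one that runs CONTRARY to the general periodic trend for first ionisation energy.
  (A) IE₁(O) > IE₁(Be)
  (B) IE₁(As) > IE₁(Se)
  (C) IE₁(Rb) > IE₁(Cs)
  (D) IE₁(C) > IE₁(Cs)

The general trend: first ionisation energy increases across a period and decreases down a group.
(A) O (period 2, group 16) vs Be (period 2, group 2): the stated order agrees with the simple trend.
(B) As (period 4, group 15) vs Se (period 4, group 16): the stated order contradicts the simple trend.
(C) Rb (period 5, group 1) vs Cs (period 6, group 1): the stated order agrees with the simple trend.
(D) C (period 2, group 14) vs Cs (period 6, group 1): the stated order agrees with the simple trend.
The exception is (B): Se (4p⁴) ionizes more easily than half-filled As (4p³).

(B)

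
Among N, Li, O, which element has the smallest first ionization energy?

Li is in period 2, group 1; N is in period 2, group 15; O is in period 2, group 16.
Across a period the outer electron is held more tightly (higher IE₁); down a group it sits in a higher shell, more shielded, and comes off more easily.
All lie in period 2; the across-period trend (first ionization energy increases left to right) applies, with the exception below.
Note the exception: N has a higher first ionization energy than O, contrary to the simple trend — pairing an electron in O's 2p⁴ costs repulsion energy, so O ionizes more easily than half-filled N (2p³).
Approximate values (kJ/mol): Li 520, N 1402, O 1314.
The smallest first ionization energy among these belongs to Li.

Li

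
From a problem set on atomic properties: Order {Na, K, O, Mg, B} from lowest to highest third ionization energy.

The third ionization energy removes an electron from the +2 ion. For each element: Na²⁺ is already 1 electron into the core; K²⁺ is already 1 electron into the core; O²⁺ still has 4 valence electrons; Mg²⁺ is the bare [Ne] core; B²⁺ still has 1 valence electron.
Usually core removal costs more than valence removal, but here the competition is close: a tightly held n=2 valence electron can cost more to remove than an n=3 core electron, so the actual values have to decide it.
Valence configurations: O²⁺ [He]2s²2p², B²⁺ [He]2s¹.
The numbers (kJ/mol): Na 6910, K 4420, O 5300, Mg 7733, B 3660.
So the third ionization energies run B < K < O < Na < Mg.

B, K, O, Na, Mg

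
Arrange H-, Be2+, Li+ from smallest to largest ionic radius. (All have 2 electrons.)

Be2+ < Li+ < H-

All of these have 2 electrons, so size is governed by nuclear charge alone: the more protons, the stronger the pull on the same electron cloud, and the smaller the ion.
Nuclear charges: Be2+ (Z=4), Li+ (Z=3), H- (Z=1).
Smallest to largest: Be2+ < Li+ < H-.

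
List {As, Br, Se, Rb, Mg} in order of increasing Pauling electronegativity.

Mg is in period 3, group 2; As is in period 4, group 15; Se is in period 4, group 16; Br is in period 4, group 17; Rb is in period 5, group 1.
Electronegativity increases across a period and decreases down a group, tracking effective nuclear charge and atomic size.
These span different periods and groups, so the two trends combine.
Mg > Rb: both effects reinforce here, so Mg is clearly the higher of the two.
As > Mg: period and group pull opposite ways; the across-period shift dominates (2.18 vs 1.31).
Se > As: both are in period 4; the period trend gives Se the larger value.
Br > Se: Br lies to the right of Se in period 4, so the across-period effect alone puts Br higher.
For reference (Pauling): Mg 1.31, As 2.18, Se 2.55, Br 2.96, Rb 0.82.
So from lowest to highest: Rb < Mg < As < Se < Br.

Rb, Mg, As, Se, Br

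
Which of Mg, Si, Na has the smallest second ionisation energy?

Consider each +1 ion: Mg⁺ still has 1 valence electron; Si⁺ still has 3 valence electrons; Na⁺ is the bare [Ne] core.
Breaking into a closed-shell core is much more expensive than removing a leftover valence electron — Na has the largest IE_2 here.
Valence configurations: Mg⁺ [Ne]3s¹, Si⁺ [Ne]3s²3p¹.
The numbers (kJ/mol): Mg 1451, Si 1577, Na 4562.
So the second ionization energies run Mg < Si < Na.

Mg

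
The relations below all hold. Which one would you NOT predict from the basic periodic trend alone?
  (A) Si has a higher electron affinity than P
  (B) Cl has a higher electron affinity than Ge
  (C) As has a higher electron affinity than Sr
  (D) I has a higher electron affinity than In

(A)

The general trend: electron affinity increases across a period and decreases down a group.
(A) Si (period 3, group 14) vs P (period 3, group 15): the stated order contradicts the simple trend.
(B) Cl (period 3, group 17) vs Ge (period 4, group 14): the stated order agrees with the simple trend.
(C) As (period 4, group 15) vs Sr (period 5, group 2): the stated order agrees with the simple trend.
(D) I (period 5, group 17) vs In (period 5, group 13): the stated order agrees with the simple trend.
The exception is (A): adding an electron to P's half-filled 3p³ is unfavourable, so Si (3p²) has the more exothermic EA.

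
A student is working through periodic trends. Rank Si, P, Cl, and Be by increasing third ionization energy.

IE_3 is the cost of taking one more electron from the +2 cation: Si²⁺ still has 2 valence electrons; P²⁺ still has 3 valence electrons; Cl²⁺ still has 5 valence electrons; Be²⁺ is the bare [He] core.
Pulling an electron out of a noble-gas core costs far more than removing a remaining valence electron, so Be sits at the high end of IE_3.
Valence configurations: Si²⁺ [Ne]3s², P²⁺ [Ne]3s²3p¹, Cl²⁺ [Ne]3s²3p³.
P²⁺ loses a lone 3p electron whereas Si²⁺ must break into a filled 3s² pair, so IE_3(Si) > IE_3(P) even though P has the higher nuclear charge.
Tabulated IE_3 (kJ/mol): Si 3232, P 2914, Cl 3822, Be 14849.
Putting it together, IE_3: P < Si < Cl < Be.

P < Si < Cl < Be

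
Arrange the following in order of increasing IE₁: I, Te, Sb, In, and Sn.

In is in period 5, group 13; Sn is in period 5, group 14; Sb is in period 5, group 15; Te is in period 5, group 16; I is in period 5, group 17.
IE₁ increases left→right with effective nuclear charge and decreases top→bottom as the valence shell moves farther out.
All lie in period 5, so first ionization energy increases left to right.
So from lowest to highest: In < Sn < Sb < Te < I.

In < Sn < Sb < Te < I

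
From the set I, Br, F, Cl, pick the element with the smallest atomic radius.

F

Across a period the added protons contract the valence shell; down a group each new principal shell makes the atom larger.
All are in group 17, so atomic radius increases down the group.
The smallest atomic radius among these belongs to F.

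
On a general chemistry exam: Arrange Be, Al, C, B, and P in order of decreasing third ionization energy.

Consider each +2 ion: Be²⁺ is the bare [He] core; Al²⁺ still has 1 valence electron; C²⁺ still has 2 valence electrons; B²⁺ still has 1 valence electron; P²⁺ still has 3 valence electrons.
Core electrons are held far more tightly than valence electrons, so Be tops the IE_3 order.
Valence configurations: Al²⁺ [Ne]3s¹, C²⁺ [He]2s², B²⁺ [He]2s¹, P²⁺ [Ne]3s²3p¹.
Approximate IE_3 values (kJ/mol): Be 14849, Al 2745, C 4620, B 3660, P 2914.
Hence IE_3: Al < P < B < C < Be.

Be, C, B, P, Al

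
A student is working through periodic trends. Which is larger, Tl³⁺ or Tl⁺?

Tl⁺

Both ions have Z = 81 protons, but Tl³⁺ has lost more electrons, so its remaining electrons feel a larger effective nuclear charge per electron and are pulled in more tightly.
Higher positive charge → smaller ion, so Tl⁺ > Tl³⁺.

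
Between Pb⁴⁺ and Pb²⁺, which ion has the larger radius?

Both ions have Z = 82 protons, but Pb⁴⁺ has lost more electrons, so its remaining electrons feel a larger effective nuclear charge per electron and are pulled in more tightly.
Higher positive charge → smaller ion, so Pb²⁺ > Pb⁴⁺.

Pb²⁺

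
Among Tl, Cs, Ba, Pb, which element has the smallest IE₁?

Cs

Cs is in period 6, group 1; Ba is in period 6, group 2; Tl is in period 6, group 13; Pb is in period 6, group 14.
Removing the outermost electron gets harder across a period and easier down a group.
All lie in period 6, so first ionization energy increases left to right.
The smallest IE₁ among these belongs to Cs.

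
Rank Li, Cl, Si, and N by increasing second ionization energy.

Consider each +1 ion: Li⁺ is the bare [He] core; Cl⁺ still has 6 valence electrons; Si⁺ still has 3 valence electrons; N⁺ still has 4 valence electrons.
Core electrons are held far more tightly than valence electrons, so Li tops the IE_2 order.
Valence configurations: Cl⁺ [Ne]3s²3p⁴, Si⁺ [Ne]3s²3p¹, N⁺ [He]2s²2p².
Tabulated IE_2 (kJ/mol): Li 7298, Cl 2298, Si 1577, N 2856.
Overall IE_2 order: Si < Cl < N < Li.

Si < Cl < N < Li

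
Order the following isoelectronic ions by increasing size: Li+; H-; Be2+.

All of these have 2 electrons, so size is governed by nuclear charge alone: the more protons, the stronger the pull on the same electron cloud, and the smaller the ion.
Nuclear charges: Be2+ (Z=4), Li+ (Z=3), H- (Z=1).
Smallest to largest: Be2+ < Li+ < H-.

Be2+ < Li+ < H-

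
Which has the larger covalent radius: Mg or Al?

Across a period the added protons contract the valence shell; down a group each new principal shell makes the atom larger.
All lie in period 3, so atomic radius increases right to left.
So Mg has the larger covalent radius (Mg > Al).

Mg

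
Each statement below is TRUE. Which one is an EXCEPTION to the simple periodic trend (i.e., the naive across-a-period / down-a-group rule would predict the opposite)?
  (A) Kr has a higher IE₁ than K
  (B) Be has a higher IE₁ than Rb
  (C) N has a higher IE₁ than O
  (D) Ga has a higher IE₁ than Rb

The general trend: IE₁ increases across a period and decreases down a group.
(A) Kr (period 4, group 18) vs K (period 4, group 1): the stated order agrees with the simple trend.
(B) Be (period 2, group 2) vs Rb (period 5, group 1): the stated order agrees with the simple trend.
(C) N (period 2, group 15) vs O (period 2, group 16): the stated order contradicts the simple trend.
(D) Ga (period 4, group 13) vs Rb (period 5, group 1): the stated order agrees with the simple trend.
The exception is (C): pairing an electron in O's 2p⁴ costs repulsion energy, so O ionizes more easily than half-filled N (2p³).

(C)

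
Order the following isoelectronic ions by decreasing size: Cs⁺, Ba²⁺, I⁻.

I⁻, Cs⁺, Ba²⁺

All of these have 54 electrons, so size is governed by nuclear charge alone: the more protons, the stronger the pull on the same electron cloud, and the smaller the ion.
Nuclear charges: Ba²⁺ (Z=56), Cs⁺ (Z=55), I⁻ (Z=53).
Largest to smallest: I⁻ > Cs⁺ > Ba²⁺.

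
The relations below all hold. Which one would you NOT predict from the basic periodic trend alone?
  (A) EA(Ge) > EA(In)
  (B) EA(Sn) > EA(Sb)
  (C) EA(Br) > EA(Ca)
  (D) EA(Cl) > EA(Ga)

The general trend: electron affinity increases across a period and decreases down a group.
(A) Ge (period 4, group 14) vs In (period 5, group 13): the stated order agrees with the simple trend.
(B) Sn (period 5, group 14) vs Sb (period 5, group 15): the stated order contradicts the simple trend.
(C) Br (period 4, group 17) vs Ca (period 4, group 2): the stated order agrees with the simple trend.
(D) Cl (period 3, group 17) vs Ga (period 4, group 13): the stated order agrees with the simple trend.
The exception is (B): adding an electron to Sb's half-filled 5p³ is unfavourable, so Sn has the more exothermic EA.

(B)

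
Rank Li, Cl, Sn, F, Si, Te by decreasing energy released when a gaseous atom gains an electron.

Cl > F > Te > Si > Sn > Li

EA tends to increase across a period and decrease down a group, though the pattern is less regular than for IE or radius.
Here both period and group differ, so the two effects have to be weighed against each other.
Sn > Li: period and group pull opposite ways; the across-period shift dominates (107 vs 60 kJ/mol).
Si > Sn: Si sits above Sn in group 14, so the down-group effect alone puts Si higher.
Te > Si: the two effects oppose for this pair; the across-period effect wins (190 vs 134 kJ/mol).
F > Te: both effects reinforce here, so F is clearly the higher of the two.
Cl > F: this pair runs against the simple trend — see the exception note.
Note the exception: Cl has a higher electron affinity than F, contrary to the simple trend — F's small 2p subshell makes the incoming electron feel strong e⁻–e⁻ repulsion, so Cl actually releases more energy on gaining an electron.
For reference (kJ/mol): Li 60, F 328, Si 134, Cl 349, Sn 107, Te 190.
So from highest to lowest: Cl > F > Te > Si > Sn > Li.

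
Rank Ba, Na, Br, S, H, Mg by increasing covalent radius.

H, S, Br, Mg, Na, Ba

H is in period 1, group 1; Na is in period 3, group 1; Mg is in period 3, group 2; S is in period 3, group 16; Br is in period 4, group 17; Ba is in period 6, group 2.
Atomic radius shrinks across a period as nuclear charge pulls the same shell inward, and grows down a group as new shells are added.
These span different periods and groups, so the two trends combine.
S > H: the two effects oppose for this pair; the down-group effect wins (103 vs 32 pm).
Br > S: the two effects oppose for this pair; the down-group effect wins (114 vs 103 pm).
Mg > Br: period and group pull opposite ways; the across-period shift dominates (139 vs 114 pm).
Na > Mg: both are in period 3; the period trend gives Na the larger value.
Ba > Na: period and group pull opposite ways; the down-group shift dominates (196 vs 155 pm).
For reference (pm): H 32, Na 155, Mg 139, S 103, Br 114, Ba 196.
So from smallest to largest: H < S < Br < Mg < Na < Ba.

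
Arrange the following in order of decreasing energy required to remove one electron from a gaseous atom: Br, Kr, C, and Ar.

Ar > Kr > Br > C

First ionization energy rises across a period (greater Z_eff holds electrons more tightly) and falls down a group (valence electrons are farther from the nucleus).
Here both period and group differ, so the two effects have to be weighed against each other.
Br > C: period and group pull opposite ways; the across-period shift dominates (1140 vs 1086 kJ/mol).
Kr > Br: both are in period 4; the period trend gives Kr the larger value.
Ar > Kr: Ar sits above Kr in group 18, so the down-group effect alone puts Ar higher.
For reference (kJ/mol): C 1086, Ar 1521, Br 1140, Kr 1351.
So from highest to lowest: Ar > Kr > Br > C.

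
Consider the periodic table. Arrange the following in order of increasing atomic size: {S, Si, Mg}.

S, Si, Mg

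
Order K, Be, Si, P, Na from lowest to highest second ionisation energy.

Consider each +1 ion: K⁺ is the bare [Ar] core; Be⁺ still has 1 valence electron; Si⁺ still has 3 valence electrons; P⁺ still has 4 valence electrons; Na⁺ is the bare [Ne] core.
Pulling an electron out of a noble-gas core costs far more than removing a remaining valence electron, so K and Na sit at the high end of IE_2.
Valence configurations: Be⁺ [He]2s¹, Si⁺ [Ne]3s²3p¹, P⁺ [Ne]3s²3p².
Approximate IE_2 values (kJ/mol): K 3052, Be 1757, Si 1577, P 1907, Na 4562.
Hence IE_2: Si < Be < P < K < Na.

Si < Be < P < K < Na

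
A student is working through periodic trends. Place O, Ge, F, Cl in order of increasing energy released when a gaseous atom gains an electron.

O is in period 2, group 16; F is in period 2, group 17; Cl is in period 3, group 17; Ge is in period 4, group 14.
Electron affinity generally becomes more exothermic across a period toward the halogens and less exothermic down a group.
Here both period and group differ, so the two effects have to be weighed against each other.
O > Ge: both effects reinforce here, so O is clearly the higher of the two.
F > O: both are in period 2; the period trend gives F the larger value.
Cl > F: this pair runs against the simple trend — see the exception note.
Note the exception: Cl has a higher electron affinity than F, contrary to the simple trend — F's small 2p subshell makes the incoming electron feel strong e⁻–e⁻ repulsion, so Cl actually releases more energy on gaining an electron.
Approximate values (kJ/mol): O 141, F 328, Cl 349, Ge 119.
So from lowest to highest: Ge < O < F < Cl.

Ge, O, F, Cl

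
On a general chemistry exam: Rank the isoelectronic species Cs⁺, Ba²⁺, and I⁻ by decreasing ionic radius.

I⁻ > Cs⁺ > Ba²⁺

All of these have 54 electrons, so size is governed by nuclear charge alone: the more protons, the stronger the pull on the same electron cloud, and the smaller the ion.
Nuclear charges: Ba²⁺ (Z=56), Cs⁺ (Z=55), I⁻ (Z=53).
Largest to smallest: I⁻ > Cs⁺ > Ba²⁺.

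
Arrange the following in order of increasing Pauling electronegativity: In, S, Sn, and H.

H is in period 1, group 1; S is in period 3, group 16; In is in period 5, group 13; Sn is in period 5, group 14.
Electronegativity increases across a period and decreases down a group, tracking effective nuclear charge and atomic size.
These span different periods and groups, so the two trends combine.
Sn > In: both are in period 5; the period trend gives Sn the larger value.
H > Sn: period and group pull opposite ways; the down-group shift dominates (2.20 vs 1.96).
S > H: the two effects oppose for this pair; the across-period effect wins (2.58 vs 2.20).
For reference (Pauling): H 2.20, S 2.58, In 1.78, Sn 1.96.
So from lowest to highest: In < Sn < H < S.

In < Sn < H < S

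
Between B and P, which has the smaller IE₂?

P

The second ionization energy removes an electron from the +1 ion. For each element: B⁺ still has 2 valence electrons; P⁺ still has 4 valence electrons.
All are still removing valence electrons, so compare the +1 ions as you would atoms: IE_2 generally rises across a period (higher Z_eff) and falls down a group (larger shell), subject to the usual subshell exceptions.
Valence configurations: B⁺ [He]2s², P⁺ [Ne]3s²3p².
Tabulated IE_2 (kJ/mol): B 2427, P 1907.
Putting it together, IE_2: P < B.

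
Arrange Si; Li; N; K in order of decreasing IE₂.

Li > K > N > Si

The second ionization energy removes an electron from the +1 ion. For each element: Si⁺ still has 3 valence electrons; Li⁺ is the bare [He] core; N⁺ still has 4 valence electrons; K⁺ is the bare [Ar] core.
Core electrons are held far more tightly than valence electrons, so K and Li top the IE_2 order.
Valence configurations: Si⁺ [Ne]3s²3p¹, N⁺ [He]2s²2p².
Approximate IE_2 values (kJ/mol): Si 1577, Li 7298, N 2856, K 3052.
So the second ionization energies run Si < N < K < Li.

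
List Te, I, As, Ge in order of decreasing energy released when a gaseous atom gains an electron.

I, Te, Ge, As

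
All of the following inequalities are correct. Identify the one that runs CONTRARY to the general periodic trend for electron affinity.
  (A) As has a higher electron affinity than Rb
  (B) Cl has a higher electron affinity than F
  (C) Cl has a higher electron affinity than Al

The general trend: electron affinity increases across a period and decreases down a group.
(A) As (period 4, group 15) vs Rb (period 5, group 1): the stated order agrees with the simple trend.
(B) Cl (period 3, group 17) vs F (period 2, group 17): the stated order contradicts the simple trend.
(C) Cl (period 3, group 17) vs Al (period 3, group 13): the stated order agrees with the simple trend.
The exception is (B): F's small 2p subshell makes the incoming electron feel strong e⁻–e⁻ repulsion, so Cl actually releases more energy on gaining an electron.

(B)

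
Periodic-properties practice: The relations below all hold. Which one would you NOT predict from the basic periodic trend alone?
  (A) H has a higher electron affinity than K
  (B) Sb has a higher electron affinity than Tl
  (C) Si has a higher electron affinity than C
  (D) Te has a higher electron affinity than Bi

(C)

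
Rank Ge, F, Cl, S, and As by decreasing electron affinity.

F is in period 2, group 17; S is in period 3, group 16; Cl is in period 3, group 17; Ge is in period 4, group 14; As is in period 4, group 15.
EA tends to increase across a period and decrease down a group, though the pattern is less regular than for IE or radius.
Neither a single period nor a single group — weigh both effects.
Ge > As: this pair runs against the simple trend — see the exception note.
S > Ge: relative to Ge, both the across-period and down-group shifts push S's electron affinity up.
F > S: relative to S, both the across-period and down-group shifts push F's electron affinity up.
Cl > F: this pair runs against the simple trend — see the exception note.
Note the exception: Ge has a higher electron affinity than As, contrary to the simple trend — adding an electron to As's half-filled 4p³ is unfavourable, so Ge (4p²) has the more exothermic EA.
Note the exception: Cl has a higher electron affinity than F, contrary to the simple trend — F's small 2p subshell makes the incoming electron feel strong e⁻–e⁻ repulsion, so Cl actually releases more energy on gaining an electron.
Tabulated electron affinity (kJ/mol): F 328, S 200, Cl 349, Ge 119, As 78.
So from highest to lowest: Cl > F > S > Ge > As.

Cl > F > S > Ge > As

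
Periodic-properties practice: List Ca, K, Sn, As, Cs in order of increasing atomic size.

As < Sn < Ca < K < Cs

K is in period 4, group 1; Ca is in period 4, group 2; As is in period 4, group 15; Sn is in period 5, group 14; Cs is in period 6, group 1.
Radius decreases left→right (rising Z_eff, same n) and increases top→bottom (higher n).
These span different periods and groups, so the two trends combine.
Sn > As: relative to As, both the across-period and down-group shifts push Sn's atomic radius up.
Ca > Sn: period and group pull opposite ways; the across-period shift dominates (171 vs 140 pm).
K > Ca: both are in period 4; the period trend gives K the larger value.
Cs > K: they share group 1; the group trend gives Cs the larger value.
For reference (pm): K 196, Ca 171, As 121, Sn 140, Cs 232.
So from smallest to largest: As < Sn < Ca < K < Cs.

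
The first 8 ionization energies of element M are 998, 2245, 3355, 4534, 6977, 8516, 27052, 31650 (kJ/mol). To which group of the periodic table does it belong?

Group 16

Look for the largest jump between consecutive ionization energies: IE7/IE6 ≈ 3.2, far larger than any earlier ratio.
That jump marks the point where a core electron is being removed. So the atom has 6 valence electrons.
A main-group element with 6 valence electrons is in group 16.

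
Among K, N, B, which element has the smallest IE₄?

K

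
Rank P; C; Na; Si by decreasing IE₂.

Consider each +1 ion: P⁺ still has 4 valence electrons; C⁺ still has 3 valence electrons; Na⁺ is the bare [Ne] core; Si⁺ still has 3 valence electrons.
Pulling an electron out of a noble-gas core costs far more than removing a remaining valence electron, so Na sits at the high end of IE_2.
Valence configurations: P⁺ [Ne]3s²3p², C⁺ [He]2s²2p¹, Si⁺ [Ne]3s²3p¹.
Tabulated IE_2 (kJ/mol): P 1907, C 2353, Na 4562, Si 1577.
Putting it together, IE_2: Si < P < C < Na.

Na > C > P > Si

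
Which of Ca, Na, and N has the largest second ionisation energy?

Na

Consider each +1 ion: Ca⁺ still has 1 valence electron; Na⁺ is the bare [Ne] core; N⁺ still has 4 valence electrons.
Breaking into a closed-shell core is much more expensive than removing a leftover valence electron — Na has the largest IE_2 here.
Valence configurations: Ca⁺ [Ar]4s¹, N⁺ [He]2s²2p².
Tabulated IE_2 (kJ/mol): Ca 1145, Na 4562, N 2856.
Putting it together, IE_2: Ca < N < Na.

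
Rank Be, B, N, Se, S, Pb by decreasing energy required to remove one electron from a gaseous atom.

Be is in period 2, group 2; B is in period 2, group 13; N is in period 2, group 15; S is in period 3, group 16; Se is in period 4, group 16; Pb is in period 6, group 14.
Removing the outermost electron gets harder across a period and easier down a group.
These span different periods and groups, so the two trends combine.
B > Pb: the two effects oppose for this pair; the down-group effect wins (801 vs 716 kJ/mol).
Be > B: this pair runs against the simple trend — see the exception note.
Se > Be: period and group pull opposite ways; the across-period shift dominates (941 vs 900 kJ/mol).
S > Se: they share group 16; the group trend gives S the larger value.
N > S: the two effects oppose for this pair; the down-group effect wins (1402 vs 1000 kJ/mol).
Note the exception: Be has a higher first ionization energy than B, contrary to the simple trend — removing B's lone 2p electron is easier than breaking Be's filled 2s².
Approximate values (kJ/mol): Be 900, B 801, N 1402, S 1000, Se 941, Pb 716.
So from highest to lowest: N > S > Se > Be > B > Pb.

N > S > Se > Be > B > Pb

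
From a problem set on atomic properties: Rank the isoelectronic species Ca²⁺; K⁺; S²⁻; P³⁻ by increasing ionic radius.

All of these have 18 electrons, so size is governed by nuclear charge alone: the more protons, the stronger the pull on the same electron cloud, and the smaller the ion.
Nuclear charges: Ca²⁺ (Z=20), K⁺ (Z=19), S²⁻ (Z=16), P³⁻ (Z=15).
Smallest to largest: Ca²⁺ < K⁺ < S²⁻ < P³⁻.

Ca²⁺ < K⁺ < S²⁻ < P³⁻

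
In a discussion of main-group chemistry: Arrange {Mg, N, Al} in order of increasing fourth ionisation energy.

N, Mg, Al

Consider each +3 ion: Mg³⁺ is already 1 electron into the core; N³⁺ still has 2 valence electrons; Al³⁺ is the bare [Ne] core.
Pulling an electron out of a noble-gas core costs far more than removing a remaining valence electron, so Mg and Al sit at the high end of IE_4.
The numbers (kJ/mol): Mg 10543, N 7475, Al 11577.
Overall IE_4 order: N < Mg < Al.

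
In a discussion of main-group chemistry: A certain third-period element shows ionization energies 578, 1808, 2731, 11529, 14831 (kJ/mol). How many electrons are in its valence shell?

3

Look for the largest jump between consecutive ionization energies: IE4/IE3 ≈ 4.2, far larger than any earlier ratio.
That jump marks the point where a core electron is being removed. So the atom has 3 valence electrons.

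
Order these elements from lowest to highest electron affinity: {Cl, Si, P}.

P < Si < Cl

Atoms with high Z_eff and room in the valence shell (especially the halogens) have the most exothermic electron affinities.
All lie in period 3; the across-period trend (electron affinity increases left to right) applies, with the exception below.
Note the exception: Si has a higher electron affinity than P, contrary to the simple trend — adding an electron to P's half-filled 3p³ is unfavourable, so Si (3p²) has the more exothermic EA.
Tabulated electron affinity (kJ/mol): Si 134, P 72, Cl 349.
So from lowest to highest: P < Si < Cl.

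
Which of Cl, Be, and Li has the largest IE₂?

Li

Consider each +1 ion: Cl⁺ still has 6 valence electrons; Be⁺ still has 1 valence electron; Li⁺ is the bare [He] core.
Pulling an electron out of a noble-gas core costs far more than removing a remaining valence electron, so Li sits at the high end of IE_2.
Valence configurations: Cl⁺ [Ne]3s²3p⁴, Be⁺ [He]2s¹.
Tabulated IE_2 (kJ/mol): Cl 2298, Be 1757, Li 7298.
Putting it together, IE_2: Be < Cl < Li.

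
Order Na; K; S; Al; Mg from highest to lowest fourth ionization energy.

Al > Mg > Na > K > S

IE_4 is the cost of taking one more electron from the +3 cation: Na³⁺ is already 2 electrons into the core; K³⁺ is already 2 electrons into the core; S³⁺ still has 3 valence electrons; Al³⁺ is the bare [Ne] core; Mg³⁺ is already 1 electron into the core.
Core electrons are held far more tightly than valence electrons, so K, Na, Mg and Al top the IE_4 order.
The numbers (kJ/mol): Na 9543, K 5877, S 4556, Al 11577, Mg 10543.
Hence IE_4: S < K < Na < Mg < Al.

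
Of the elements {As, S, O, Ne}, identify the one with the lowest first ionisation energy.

O is in period 2, group 16; Ne is in period 2, group 18; S is in period 3, group 16; As is in period 4, group 15.
First ionization energy rises across a period (greater Z_eff holds electrons more tightly) and falls down a group (valence electrons are farther from the nucleus).
Neither a single period nor a single group — weigh both effects.
S > As: both effects reinforce here, so S is clearly the higher of the two.
O > S: they share group 16; the group trend gives O the larger value.
Ne > O: Ne lies to the right of O in period 2, so the across-period effect alone puts Ne higher.
For reference (kJ/mol): O 1314, Ne 2081, S 1000, As 947.
The lowest first ionisation energy among these belongs to As.

As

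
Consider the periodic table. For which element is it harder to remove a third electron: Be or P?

Be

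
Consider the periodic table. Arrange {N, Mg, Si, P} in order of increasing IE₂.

IE_2 is the cost of taking one more electron from the +1 cation: N⁺ still has 4 valence electrons; Mg⁺ still has 1 valence electron; Si⁺ still has 3 valence electrons; P⁺ still has 4 valence electrons.
All are still removing valence electrons, so compare the +1 ions as you would atoms: IE_2 generally rises across a period (higher Z_eff) and falls down a group (larger shell), subject to the usual subshell exceptions.
Valence configurations: N⁺ [He]2s²2p², Mg⁺ [Ne]3s¹, Si⁺ [Ne]3s²3p¹, P⁺ [Ne]3s²3p².
The numbers (kJ/mol): N 2856, Mg 1451, Si 1577, P 1907.
Hence IE_2: Mg < Si < P < N.

Mg, Si, P, N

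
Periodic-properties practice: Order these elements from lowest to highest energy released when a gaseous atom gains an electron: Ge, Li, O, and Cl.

Li is in period 2, group 1; O is in period 2, group 16; Cl is in period 3, group 17; Ge is in period 4, group 14.
EA tends to increase across a period and decrease down a group, though the pattern is less regular than for IE or radius.
These span different periods and groups, so the two trends combine.
Ge > Li: the two effects oppose for this pair; the across-period effect wins (119 vs 60 kJ/mol).
O > Ge: both effects reinforce here, so O is clearly the higher of the two.
Cl > O: period and group pull opposite ways; the across-period shift dominates (349 vs 141 kJ/mol).
For reference (kJ/mol): Li 60, O 141, Cl 349, Ge 119.
So from lowest to highest: Li < Ge < O < Cl.

Li < Ge < O < Cl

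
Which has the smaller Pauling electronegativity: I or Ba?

I is in period 5, group 17; Ba is in period 6, group 2.
Smaller atoms with higher effective nuclear charge are more electronegative.
Here both period and group differ, so the two effects have to be weighed against each other.
I > Ba: relative to Ba, both the across-period and down-group shifts push I's electronegativity up.
Tabulated electronegativity (Pauling): I 2.66, Ba 0.89.
So Ba has the smaller Pauling electronegativity (Ba < I).

Ba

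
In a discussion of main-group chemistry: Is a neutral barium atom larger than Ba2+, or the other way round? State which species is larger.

Ba

Forming Ba2+ removes 2 electrons from Ba. Fewer electrons for the same nuclear charge means less shielding and a higher Z_eff on the remaining electrons, and for main-group metals the entire outer shell is lost.
A cation is smaller than its parent atom: Ba2+ < Ba.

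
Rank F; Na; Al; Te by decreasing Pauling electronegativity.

F is in period 2, group 17; Na is in period 3, group 1; Al is in period 3, group 13; Te is in period 5, group 16.
Electronegativity increases across a period and decreases down a group, tracking effective nuclear charge and atomic size.
Here both period and group differ, so the two effects have to be weighed against each other.
Al > Na: both are in period 3; the period trend gives Al the larger value.
Te > Al: the two effects oppose for this pair; the across-period effect wins (2.10 vs 1.61).
F > Te: relative to Te, both the across-period and down-group shifts push F's electronegativity up.
Approximate values (Pauling): F 3.98, Na 0.93, Al 1.61, Te 2.10.
So from highest to lowest: F > Te > Al > Na.

F > Te > Al > Na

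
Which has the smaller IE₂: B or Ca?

IE_2 is the cost of taking one more electron from the +1 cation: B⁺ still has 2 valence electrons; Ca⁺ still has 1 valence electron.
All are still removing valence electrons, so compare the +1 ions as you would atoms: IE_2 generally rises across a period (higher Z_eff) and falls down a group (larger shell), subject to the usual subshell exceptions.
Valence configurations: B⁺ [He]2s², Ca⁺ [Ar]4s¹.
The numbers (kJ/mol): B 2427, Ca 1145.
So the second ionization energies run Ca < B.

Ca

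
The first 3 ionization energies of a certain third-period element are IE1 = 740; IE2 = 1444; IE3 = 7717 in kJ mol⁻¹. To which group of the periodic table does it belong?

Look for the largest jump between consecutive ionization energies: IE3/IE2 ≈ 5.3, far larger than any earlier ratio.
That jump marks the point where a core electron is being removed. So the atom has 2 valence electrons.
A main-group element with 2 valence electrons is in group 2.

Group 2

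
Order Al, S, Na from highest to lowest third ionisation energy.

Na, S, Al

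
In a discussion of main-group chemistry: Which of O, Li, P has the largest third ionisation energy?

Li

IE_3 is the cost of taking one more electron from the +2 cation: O²⁺ still has 4 valence electrons; Li²⁺ is already 1 electron into the core; P²⁺ still has 3 valence electrons.
Pulling an electron out of a noble-gas core costs far more than removing a remaining valence electron, so Li sits at the high end of IE_3.
Valence configurations: O²⁺ [He]2s²2p², P²⁺ [Ne]3s²3p¹.
Approximate IE_3 values (kJ/mol): O 5300, Li 11815, P 2914.
Putting it together, IE_3: P < O < Li.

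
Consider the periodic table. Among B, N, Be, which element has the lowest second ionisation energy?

IE_2 is the cost of taking one more electron from the +1 cation: B⁺ still has 2 valence electrons; N⁺ still has 4 valence electrons; Be⁺ still has 1 valence electron.
All are still removing valence electrons, so compare the +1 ions as you would atoms: IE_2 generally rises across a period (higher Z_eff) and falls down a group (larger shell), subject to the usual subshell exceptions.
Valence configurations: B⁺ [He]2s², N⁺ [He]2s²2p², Be⁺ [He]2s¹.
The numbers (kJ/mol): B 2427, N 2856, Be 1757.
Overall IE_2 order: Be < B < N.

Be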